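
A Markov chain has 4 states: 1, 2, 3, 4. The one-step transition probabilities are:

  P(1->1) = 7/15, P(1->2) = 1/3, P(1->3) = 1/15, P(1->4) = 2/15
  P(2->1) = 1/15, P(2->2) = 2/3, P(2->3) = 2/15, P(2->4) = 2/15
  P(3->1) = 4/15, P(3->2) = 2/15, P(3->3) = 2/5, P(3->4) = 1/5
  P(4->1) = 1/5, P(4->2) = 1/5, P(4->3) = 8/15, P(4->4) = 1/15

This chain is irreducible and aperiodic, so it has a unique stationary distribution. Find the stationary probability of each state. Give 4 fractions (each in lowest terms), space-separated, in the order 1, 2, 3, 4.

Answer: 35/158 633/1580 94/395 221/1580

Derivation:
The stationary distribution satisfies pi = pi * P, i.e.:
  pi_1 = 7/15*pi_1 + 1/15*pi_2 + 4/15*pi_3 + 1/5*pi_4
  pi_2 = 1/3*pi_1 + 2/3*pi_2 + 2/15*pi_3 + 1/5*pi_4
  pi_3 = 1/15*pi_1 + 2/15*pi_2 + 2/5*pi_3 + 8/15*pi_4
  pi_4 = 2/15*pi_1 + 2/15*pi_2 + 1/5*pi_3 + 1/15*pi_4
with normalization: pi_1 + pi_2 + pi_3 + pi_4 = 1.

Using the first 3 balance equations plus normalization, the linear system A*pi = b is:
  [-8/15, 1/15, 4/15, 1/5] . pi = 0
  [1/3, -1/3, 2/15, 1/5] . pi = 0
  [1/15, 2/15, -3/5, 8/15] . pi = 0
  [1, 1, 1, 1] . pi = 1

Solving yields:
  pi_1 = 35/158
  pi_2 = 633/1580
  pi_3 = 94/395
  pi_4 = 221/1580

Verification (pi * P):
  35/158*7/15 + 633/1580*1/15 + 94/395*4/15 + 221/1580*1/5 = 35/158 = pi_1  (ok)
  35/158*1/3 + 633/1580*2/3 + 94/395*2/15 + 221/1580*1/5 = 633/1580 = pi_2  (ok)
  35/158*1/15 + 633/1580*2/15 + 94/395*2/5 + 221/1580*8/15 = 94/395 = pi_3  (ok)
  35/158*2/15 + 633/1580*2/15 + 94/395*1/5 + 221/1580*1/15 = 221/1580 = pi_4  (ok)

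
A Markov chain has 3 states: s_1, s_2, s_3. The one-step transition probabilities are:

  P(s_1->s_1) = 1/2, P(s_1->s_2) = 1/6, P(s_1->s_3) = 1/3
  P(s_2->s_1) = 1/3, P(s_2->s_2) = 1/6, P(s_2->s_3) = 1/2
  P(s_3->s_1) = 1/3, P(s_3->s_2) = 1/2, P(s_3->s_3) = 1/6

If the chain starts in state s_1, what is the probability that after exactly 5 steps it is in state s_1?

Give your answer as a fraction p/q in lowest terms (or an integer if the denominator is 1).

Computing P^5 by repeated multiplication:
P^1 =
  s_1: [1/2, 1/6, 1/3]
  s_2: [1/3, 1/6, 1/2]
  s_3: [1/3, 1/2, 1/6]
P^2 =
  s_1: [5/12, 5/18, 11/36]
  s_2: [7/18, 1/3, 5/18]
  s_3: [7/18, 2/9, 7/18]
P^3 =
  s_1: [29/72, 29/108, 71/216]
  s_2: [43/108, 7/27, 37/108]
  s_3: [43/108, 8/27, 11/36]
P^4 =
  s_1: [173/432, 179/648, 419/1296]
  s_2: [259/648, 91/324, 23/72]
  s_3: [259/648, 29/108, 215/648]
P^5 =
  s_1: [1037/2592, 1067/3888, 2531/7776]
  s_2: [1555/3888, 59/216, 1271/3888]
  s_3: [1555/3888, 539/1944, 1255/3888]

(P^5)[s_1 -> s_1] = 1037/2592

Answer: 1037/2592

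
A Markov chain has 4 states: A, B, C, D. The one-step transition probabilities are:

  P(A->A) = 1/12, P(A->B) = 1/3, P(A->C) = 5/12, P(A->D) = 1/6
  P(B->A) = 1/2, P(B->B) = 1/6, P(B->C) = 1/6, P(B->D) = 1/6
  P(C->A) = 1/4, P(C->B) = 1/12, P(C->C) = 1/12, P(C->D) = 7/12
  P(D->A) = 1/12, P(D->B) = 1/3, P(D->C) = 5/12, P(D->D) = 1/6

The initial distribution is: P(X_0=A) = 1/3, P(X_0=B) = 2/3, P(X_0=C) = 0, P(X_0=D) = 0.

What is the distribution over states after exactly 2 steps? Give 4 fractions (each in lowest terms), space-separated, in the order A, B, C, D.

Answer: 47/216 101/432 5/18 13/48

Derivation:
Propagating the distribution step by step (d_{t+1} = d_t * P):
d_0 = (A=1/3, B=2/3, C=0, D=0)
  d_1[A] = 1/3*1/12 + 2/3*1/2 + 0*1/4 + 0*1/12 = 13/36
  d_1[B] = 1/3*1/3 + 2/3*1/6 + 0*1/12 + 0*1/3 = 2/9
  d_1[C] = 1/3*5/12 + 2/3*1/6 + 0*1/12 + 0*5/12 = 1/4
  d_1[D] = 1/3*1/6 + 2/3*1/6 + 0*7/12 + 0*1/6 = 1/6
d_1 = (A=13/36, B=2/9, C=1/4, D=1/6)
  d_2[A] = 13/36*1/12 + 2/9*1/2 + 1/4*1/4 + 1/6*1/12 = 47/216
  d_2[B] = 13/36*1/3 + 2/9*1/6 + 1/4*1/12 + 1/6*1/3 = 101/432
  d_2[C] = 13/36*5/12 + 2/9*1/6 + 1/4*1/12 + 1/6*5/12 = 5/18
  d_2[D] = 13/36*1/6 + 2/9*1/6 + 1/4*7/12 + 1/6*1/6 = 13/48
d_2 = (A=47/216, B=101/432, C=5/18, D=13/48)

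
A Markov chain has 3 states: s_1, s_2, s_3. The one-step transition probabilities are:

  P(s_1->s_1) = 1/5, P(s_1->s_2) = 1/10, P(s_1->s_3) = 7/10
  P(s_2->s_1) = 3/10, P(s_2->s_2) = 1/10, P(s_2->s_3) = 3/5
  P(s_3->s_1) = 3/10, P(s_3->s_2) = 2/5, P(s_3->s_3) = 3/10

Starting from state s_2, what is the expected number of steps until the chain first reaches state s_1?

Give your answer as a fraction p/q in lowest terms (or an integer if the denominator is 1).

Let h_i = expected steps to first reach s_1 from state i.
Boundary: h_s_1 = 0.
First-step equations for the other states:
  h_s_2 = 1 + 3/10*h_s_1 + 1/10*h_s_2 + 3/5*h_s_3
  h_s_3 = 1 + 3/10*h_s_1 + 2/5*h_s_2 + 3/10*h_s_3

Substituting h_s_1 = 0 and rearranging gives the linear system (I - Q) h = 1:
  [9/10, -3/5] . (h_s_2, h_s_3) = 1
  [-2/5, 7/10] . (h_s_2, h_s_3) = 1

Solving yields:
  h_s_2 = 10/3
  h_s_3 = 10/3

Starting state is s_2, so the expected hitting time is h_s_2 = 10/3.

Answer: 10/3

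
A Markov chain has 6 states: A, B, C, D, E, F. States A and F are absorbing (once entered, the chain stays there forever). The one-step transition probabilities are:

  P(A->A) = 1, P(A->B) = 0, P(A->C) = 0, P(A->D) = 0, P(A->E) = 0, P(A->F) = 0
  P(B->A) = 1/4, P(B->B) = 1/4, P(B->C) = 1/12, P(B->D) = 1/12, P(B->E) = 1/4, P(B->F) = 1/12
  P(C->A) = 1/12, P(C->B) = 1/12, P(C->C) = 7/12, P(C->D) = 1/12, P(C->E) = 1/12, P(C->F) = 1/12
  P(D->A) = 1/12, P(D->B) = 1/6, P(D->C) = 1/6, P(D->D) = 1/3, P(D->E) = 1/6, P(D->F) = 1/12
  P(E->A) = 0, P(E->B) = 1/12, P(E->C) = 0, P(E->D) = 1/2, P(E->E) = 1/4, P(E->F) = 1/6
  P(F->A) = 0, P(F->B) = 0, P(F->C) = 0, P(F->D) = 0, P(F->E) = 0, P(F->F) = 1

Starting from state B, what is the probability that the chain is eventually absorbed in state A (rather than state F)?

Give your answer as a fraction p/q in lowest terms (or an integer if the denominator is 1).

Let a_i = P(absorbed in A | start in state i).
Boundary conditions: a_A = 1, a_F = 0.
For each transient state i, a_i = sum_j P(i->j) * a_j:
  a_B = 1/4*a_A + 1/4*a_B + 1/12*a_C + 1/12*a_D + 1/4*a_E + 1/12*a_F
  a_C = 1/12*a_A + 1/12*a_B + 7/12*a_C + 1/12*a_D + 1/12*a_E + 1/12*a_F
  a_D = 1/12*a_A + 1/6*a_B + 1/6*a_C + 1/3*a_D + 1/6*a_E + 1/12*a_F
  a_E = 0*a_A + 1/12*a_B + 0*a_C + 1/2*a_D + 1/4*a_E + 1/6*a_F

Substituting a_A = 1 and a_F = 0, rearrange to (I - Q) a = r where r[i] = P(i -> A):
  [3/4, -1/12, -1/12, -1/4] . (a_B, a_C, a_D, a_E) = 1/4
  [-1/12, 5/12, -1/12, -1/12] . (a_B, a_C, a_D, a_E) = 1/12
  [-1/6, -1/6, 2/3, -1/6] . (a_B, a_C, a_D, a_E) = 1/12
  [-1/12, 0, -1/2, 3/4] . (a_B, a_C, a_D, a_E) = 0

Solving yields:
  a_B = 537/940
  a_C = 23/47
  a_D = 229/470
  a_E = 73/188

Starting state is B, so the absorption probability is a_B = 537/940.

Answer: 537/940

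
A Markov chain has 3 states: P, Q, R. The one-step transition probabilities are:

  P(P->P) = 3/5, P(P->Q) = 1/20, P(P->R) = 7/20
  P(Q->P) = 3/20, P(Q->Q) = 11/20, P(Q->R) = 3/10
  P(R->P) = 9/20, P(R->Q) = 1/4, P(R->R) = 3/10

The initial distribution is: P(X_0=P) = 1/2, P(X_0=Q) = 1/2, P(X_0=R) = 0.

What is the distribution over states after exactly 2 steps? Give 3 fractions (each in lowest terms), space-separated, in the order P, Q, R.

Answer: 333/800 53/200 51/160

Derivation:
Propagating the distribution step by step (d_{t+1} = d_t * P):
d_0 = (P=1/2, Q=1/2, R=0)
  d_1[P] = 1/2*3/5 + 1/2*3/20 + 0*9/20 = 3/8
  d_1[Q] = 1/2*1/20 + 1/2*11/20 + 0*1/4 = 3/10
  d_1[R] = 1/2*7/20 + 1/2*3/10 + 0*3/10 = 13/40
d_1 = (P=3/8, Q=3/10, R=13/40)
  d_2[P] = 3/8*3/5 + 3/10*3/20 + 13/40*9/20 = 333/800
  d_2[Q] = 3/8*1/20 + 3/10*11/20 + 13/40*1/4 = 53/200
  d_2[R] = 3/8*7/20 + 3/10*3/10 + 13/40*3/10 = 51/160
d_2 = (P=333/800, Q=53/200, R=51/160)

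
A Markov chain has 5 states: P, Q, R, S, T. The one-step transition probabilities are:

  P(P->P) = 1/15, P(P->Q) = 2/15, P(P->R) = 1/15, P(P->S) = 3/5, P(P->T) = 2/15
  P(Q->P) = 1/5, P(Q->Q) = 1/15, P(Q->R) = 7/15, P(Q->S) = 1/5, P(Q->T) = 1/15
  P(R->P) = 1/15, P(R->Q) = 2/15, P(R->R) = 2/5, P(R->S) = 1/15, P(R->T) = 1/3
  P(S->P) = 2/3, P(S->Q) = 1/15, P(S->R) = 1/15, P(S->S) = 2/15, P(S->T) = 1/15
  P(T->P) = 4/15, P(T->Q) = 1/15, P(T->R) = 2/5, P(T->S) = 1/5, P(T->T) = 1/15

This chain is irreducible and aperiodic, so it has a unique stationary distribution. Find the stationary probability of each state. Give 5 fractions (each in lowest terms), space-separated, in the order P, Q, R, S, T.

The stationary distribution satisfies pi = pi * P, i.e.:
  pi_P = 1/15*pi_P + 1/5*pi_Q + 1/15*pi_R + 2/3*pi_S + 4/15*pi_T
  pi_Q = 2/15*pi_P + 1/15*pi_Q + 2/15*pi_R + 1/15*pi_S + 1/15*pi_T
  pi_R = 1/15*pi_P + 7/15*pi_Q + 2/5*pi_R + 1/15*pi_S + 2/5*pi_T
  pi_S = 3/5*pi_P + 1/5*pi_Q + 1/15*pi_R + 2/15*pi_S + 1/5*pi_T
  pi_T = 2/15*pi_P + 1/15*pi_Q + 1/3*pi_R + 1/15*pi_S + 1/15*pi_T
with normalization: pi_P + pi_Q + pi_R + pi_S + pi_T = 1.

Using the first 4 balance equations plus normalization, the linear system A*pi = b is:
  [-14/15, 1/5, 1/15, 2/3, 4/15] . pi = 0
  [2/15, -14/15, 2/15, 1/15, 1/15] . pi = 0
  [1/15, 7/15, -3/5, 1/15, 2/5] . pi = 0
  [3/5, 1/5, 1/15, -13/15, 1/5] . pi = 0
  [1, 1, 1, 1, 1] . pi = 1

Solving yields:
  pi_P = 704/2671
  pi_Q = 533/5342
  pi_R = 1245/5342
  pi_S = 687/2671
  pi_T = 391/2671

Verification (pi * P):
  704/2671*1/15 + 533/5342*1/5 + 1245/5342*1/15 + 687/2671*2/3 + 391/2671*4/15 = 704/2671 = pi_P  (ok)
  704/2671*2/15 + 533/5342*1/15 + 1245/5342*2/15 + 687/2671*1/15 + 391/2671*1/15 = 533/5342 = pi_Q  (ok)
  704/2671*1/15 + 533/5342*7/15 + 1245/5342*2/5 + 687/2671*1/15 + 391/2671*2/5 = 1245/5342 = pi_R  (ok)
  704/2671*3/5 + 533/5342*1/5 + 1245/5342*1/15 + 687/2671*2/15 + 391/2671*1/5 = 687/2671 = pi_S  (ok)
  704/2671*2/15 + 533/5342*1/15 + 1245/5342*1/3 + 687/2671*1/15 + 391/2671*1/15 = 391/2671 = pi_T  (ok)

Answer: 704/2671 533/5342 1245/5342 687/2671 391/2671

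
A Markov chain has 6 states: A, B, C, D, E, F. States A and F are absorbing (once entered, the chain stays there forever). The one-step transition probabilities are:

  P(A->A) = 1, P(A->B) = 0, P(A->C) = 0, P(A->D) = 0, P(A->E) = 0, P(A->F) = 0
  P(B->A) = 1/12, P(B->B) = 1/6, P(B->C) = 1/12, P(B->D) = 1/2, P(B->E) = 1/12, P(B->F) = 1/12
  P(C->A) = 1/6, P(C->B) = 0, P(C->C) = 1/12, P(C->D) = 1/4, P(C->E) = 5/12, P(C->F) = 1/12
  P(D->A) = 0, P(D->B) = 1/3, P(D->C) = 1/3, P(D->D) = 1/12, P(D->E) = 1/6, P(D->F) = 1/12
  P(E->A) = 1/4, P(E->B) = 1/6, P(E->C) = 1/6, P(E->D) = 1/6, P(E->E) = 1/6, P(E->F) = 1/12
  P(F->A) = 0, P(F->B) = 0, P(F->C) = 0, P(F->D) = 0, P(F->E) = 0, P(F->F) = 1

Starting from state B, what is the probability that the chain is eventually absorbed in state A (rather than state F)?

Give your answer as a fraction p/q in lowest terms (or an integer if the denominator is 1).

Answer: 1475/2662

Derivation:
Let a_i = P(absorbed in A | start in state i).
Boundary conditions: a_A = 1, a_F = 0.
For each transient state i, a_i = sum_j P(i->j) * a_j:
  a_B = 1/12*a_A + 1/6*a_B + 1/12*a_C + 1/2*a_D + 1/12*a_E + 1/12*a_F
  a_C = 1/6*a_A + 0*a_B + 1/12*a_C + 1/4*a_D + 5/12*a_E + 1/12*a_F
  a_D = 0*a_A + 1/3*a_B + 1/3*a_C + 1/12*a_D + 1/6*a_E + 1/12*a_F
  a_E = 1/4*a_A + 1/6*a_B + 1/6*a_C + 1/6*a_D + 1/6*a_E + 1/12*a_F

Substituting a_A = 1 and a_F = 0, rearrange to (I - Q) a = r where r[i] = P(i -> A):
  [5/6, -1/12, -1/2, -1/12] . (a_B, a_C, a_D, a_E) = 1/12
  [0, 11/12, -1/4, -5/12] . (a_B, a_C, a_D, a_E) = 1/6
  [-1/3, -1/3, 11/12, -1/6] . (a_B, a_C, a_D, a_E) = 0
  [-1/6, -1/6, -1/6, 5/6] . (a_B, a_C, a_D, a_E) = 1/4

Solving yields:
  a_B = 1475/2662
  a_C = 830/1331
  a_D = 6/11
  a_E = 78/121

Starting state is B, so the absorption probability is a_B = 1475/2662.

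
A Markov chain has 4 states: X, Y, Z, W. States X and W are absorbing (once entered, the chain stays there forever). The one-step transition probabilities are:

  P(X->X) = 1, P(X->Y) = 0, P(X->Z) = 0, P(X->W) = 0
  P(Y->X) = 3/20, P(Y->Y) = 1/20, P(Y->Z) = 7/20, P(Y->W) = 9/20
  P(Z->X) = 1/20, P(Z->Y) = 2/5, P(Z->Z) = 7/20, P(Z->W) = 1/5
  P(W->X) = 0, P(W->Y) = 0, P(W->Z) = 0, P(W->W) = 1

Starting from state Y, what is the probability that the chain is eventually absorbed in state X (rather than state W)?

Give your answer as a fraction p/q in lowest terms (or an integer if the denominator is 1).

Answer: 46/191

Derivation:
Let a_i = P(absorbed in X | start in state i).
Boundary conditions: a_X = 1, a_W = 0.
For each transient state i, a_i = sum_j P(i->j) * a_j:
  a_Y = 3/20*a_X + 1/20*a_Y + 7/20*a_Z + 9/20*a_W
  a_Z = 1/20*a_X + 2/5*a_Y + 7/20*a_Z + 1/5*a_W

Substituting a_X = 1 and a_W = 0, rearrange to (I - Q) a = r where r[i] = P(i -> X):
  [19/20, -7/20] . (a_Y, a_Z) = 3/20
  [-2/5, 13/20] . (a_Y, a_Z) = 1/20

Solving yields:
  a_Y = 46/191
  a_Z = 43/191

Starting state is Y, so the absorption probability is a_Y = 46/191.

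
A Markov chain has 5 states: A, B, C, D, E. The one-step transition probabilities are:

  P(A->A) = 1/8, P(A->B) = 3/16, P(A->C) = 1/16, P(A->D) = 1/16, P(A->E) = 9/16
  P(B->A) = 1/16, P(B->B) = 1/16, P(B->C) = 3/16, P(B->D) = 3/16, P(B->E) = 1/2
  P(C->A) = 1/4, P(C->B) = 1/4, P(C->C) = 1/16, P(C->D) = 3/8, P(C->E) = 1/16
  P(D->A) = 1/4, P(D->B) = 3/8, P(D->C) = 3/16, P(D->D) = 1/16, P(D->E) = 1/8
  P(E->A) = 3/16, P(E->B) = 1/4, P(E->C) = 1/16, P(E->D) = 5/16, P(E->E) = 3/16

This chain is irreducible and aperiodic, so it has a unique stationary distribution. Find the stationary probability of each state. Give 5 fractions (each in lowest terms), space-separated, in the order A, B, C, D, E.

Answer: 5865/34744 23209/104232 2003/17372 20819/104232 10197/34744

Derivation:
The stationary distribution satisfies pi = pi * P, i.e.:
  pi_A = 1/8*pi_A + 1/16*pi_B + 1/4*pi_C + 1/4*pi_D + 3/16*pi_E
  pi_B = 3/16*pi_A + 1/16*pi_B + 1/4*pi_C + 3/8*pi_D + 1/4*pi_E
  pi_C = 1/16*pi_A + 3/16*pi_B + 1/16*pi_C + 3/16*pi_D + 1/16*pi_E
  pi_D = 1/16*pi_A + 3/16*pi_B + 3/8*pi_C + 1/16*pi_D + 5/16*pi_E
  pi_E = 9/16*pi_A + 1/2*pi_B + 1/16*pi_C + 1/8*pi_D + 3/16*pi_E
with normalization: pi_A + pi_B + pi_C + pi_D + pi_E = 1.

Using the first 4 balance equations plus normalization, the linear system A*pi = b is:
  [-7/8, 1/16, 1/4, 1/4, 3/16] . pi = 0
  [3/16, -15/16, 1/4, 3/8, 1/4] . pi = 0
  [1/16, 3/16, -15/16, 3/16, 1/16] . pi = 0
  [1/16, 3/16, 3/8, -15/16, 5/16] . pi = 0
  [1, 1, 1, 1, 1] . pi = 1

Solving yields:
  pi_A = 5865/34744
  pi_B = 23209/104232
  pi_C = 2003/17372
  pi_D = 20819/104232
  pi_E = 10197/34744

Verification (pi * P):
  5865/34744*1/8 + 23209/104232*1/16 + 2003/17372*1/4 + 20819/104232*1/4 + 10197/34744*3/16 = 5865/34744 = pi_A  (ok)
  5865/34744*3/16 + 23209/104232*1/16 + 2003/17372*1/4 + 20819/104232*3/8 + 10197/34744*1/4 = 23209/104232 = pi_B  (ok)
  5865/34744*1/16 + 23209/104232*3/16 + 2003/17372*1/16 + 20819/104232*3/16 + 10197/34744*1/16 = 2003/17372 = pi_C  (ok)
  5865/34744*1/16 + 23209/104232*3/16 + 2003/17372*3/8 + 20819/104232*1/16 + 10197/34744*5/16 = 20819/104232 = pi_D  (ok)
  5865/34744*9/16 + 23209/104232*1/2 + 2003/17372*1/16 + 20819/104232*1/8 + 10197/34744*3/16 = 10197/34744 = pi_E  (ok)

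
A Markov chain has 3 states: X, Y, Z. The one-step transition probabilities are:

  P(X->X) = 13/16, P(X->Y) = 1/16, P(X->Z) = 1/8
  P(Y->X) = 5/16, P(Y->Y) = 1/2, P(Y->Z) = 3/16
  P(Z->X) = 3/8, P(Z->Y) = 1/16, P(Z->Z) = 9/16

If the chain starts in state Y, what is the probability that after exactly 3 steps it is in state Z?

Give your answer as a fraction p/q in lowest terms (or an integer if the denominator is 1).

Answer: 1011/4096

Derivation:
Computing P^3 by repeated multiplication:
P^1 =
  X: [13/16, 1/16, 1/8]
  Y: [5/16, 1/2, 3/16]
  Z: [3/8, 1/16, 9/16]
P^2 =
  X: [93/128, 23/256, 47/256]
  Y: [123/256, 9/32, 61/256]
  Z: [137/256, 23/256, 3/8]
P^3 =
  X: [2815/4096, 417/4096, 27/128]
  Y: [2325/4096, 95/512, 1011/4096]
  Z: [309/512, 417/4096, 1207/4096]

(P^3)[Y -> Z] = 1011/4096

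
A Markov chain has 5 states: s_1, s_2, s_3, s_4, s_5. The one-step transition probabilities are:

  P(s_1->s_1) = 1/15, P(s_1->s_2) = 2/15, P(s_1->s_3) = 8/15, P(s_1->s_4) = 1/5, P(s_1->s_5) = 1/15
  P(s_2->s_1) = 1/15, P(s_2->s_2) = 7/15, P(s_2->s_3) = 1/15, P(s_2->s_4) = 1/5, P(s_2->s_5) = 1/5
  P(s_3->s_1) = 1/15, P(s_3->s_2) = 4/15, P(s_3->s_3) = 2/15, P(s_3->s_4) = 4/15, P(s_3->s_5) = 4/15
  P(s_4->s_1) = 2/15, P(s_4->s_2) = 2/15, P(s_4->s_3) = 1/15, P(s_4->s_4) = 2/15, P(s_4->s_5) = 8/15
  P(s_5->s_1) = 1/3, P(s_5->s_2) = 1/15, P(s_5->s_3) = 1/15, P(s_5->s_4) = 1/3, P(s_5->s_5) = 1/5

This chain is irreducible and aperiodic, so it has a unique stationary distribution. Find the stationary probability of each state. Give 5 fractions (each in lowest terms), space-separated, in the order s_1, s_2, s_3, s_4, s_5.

Answer: 7563/49441 10035/49441 7313/49441 11372/49441 13158/49441

Derivation:
The stationary distribution satisfies pi = pi * P, i.e.:
  pi_s_1 = 1/15*pi_s_1 + 1/15*pi_s_2 + 1/15*pi_s_3 + 2/15*pi_s_4 + 1/3*pi_s_5
  pi_s_2 = 2/15*pi_s_1 + 7/15*pi_s_2 + 4/15*pi_s_3 + 2/15*pi_s_4 + 1/15*pi_s_5
  pi_s_3 = 8/15*pi_s_1 + 1/15*pi_s_2 + 2/15*pi_s_3 + 1/15*pi_s_4 + 1/15*pi_s_5
  pi_s_4 = 1/5*pi_s_1 + 1/5*pi_s_2 + 4/15*pi_s_3 + 2/15*pi_s_4 + 1/3*pi_s_5
  pi_s_5 = 1/15*pi_s_1 + 1/5*pi_s_2 + 4/15*pi_s_3 + 8/15*pi_s_4 + 1/5*pi_s_5
with normalization: pi_s_1 + pi_s_2 + pi_s_3 + pi_s_4 + pi_s_5 = 1.

Using the first 4 balance equations plus normalization, the linear system A*pi = b is:
  [-14/15, 1/15, 1/15, 2/15, 1/3] . pi = 0
  [2/15, -8/15, 4/15, 2/15, 1/15] . pi = 0
  [8/15, 1/15, -13/15, 1/15, 1/15] . pi = 0
  [1/5, 1/5, 4/15, -13/15, 1/3] . pi = 0
  [1, 1, 1, 1, 1] . pi = 1

Solving yields:
  pi_s_1 = 7563/49441
  pi_s_2 = 10035/49441
  pi_s_3 = 7313/49441
  pi_s_4 = 11372/49441
  pi_s_5 = 13158/49441

Verification (pi * P):
  7563/49441*1/15 + 10035/49441*1/15 + 7313/49441*1/15 + 11372/49441*2/15 + 13158/49441*1/3 = 7563/49441 = pi_s_1  (ok)
  7563/49441*2/15 + 10035/49441*7/15 + 7313/49441*4/15 + 11372/49441*2/15 + 13158/49441*1/15 = 10035/49441 = pi_s_2  (ok)
  7563/49441*8/15 + 10035/49441*1/15 + 7313/49441*2/15 + 11372/49441*1/15 + 13158/49441*1/15 = 7313/49441 = pi_s_3  (ok)
  7563/49441*1/5 + 10035/49441*1/5 + 7313/49441*4/15 + 11372/49441*2/15 + 13158/49441*1/3 = 11372/49441 = pi_s_4  (ok)
  7563/49441*1/15 + 10035/49441*1/5 + 7313/49441*4/15 + 11372/49441*8/15 + 13158/49441*1/5 = 13158/49441 = pi_s_5  (ok)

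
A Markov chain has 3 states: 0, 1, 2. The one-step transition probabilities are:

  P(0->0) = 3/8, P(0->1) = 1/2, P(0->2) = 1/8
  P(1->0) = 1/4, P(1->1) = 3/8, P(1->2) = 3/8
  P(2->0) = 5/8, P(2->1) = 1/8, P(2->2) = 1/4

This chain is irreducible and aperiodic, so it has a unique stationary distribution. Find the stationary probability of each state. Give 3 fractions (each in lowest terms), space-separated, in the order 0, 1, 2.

Answer: 9/23 25/69 17/69

Derivation:
The stationary distribution satisfies pi = pi * P, i.e.:
  pi_0 = 3/8*pi_0 + 1/4*pi_1 + 5/8*pi_2
  pi_1 = 1/2*pi_0 + 3/8*pi_1 + 1/8*pi_2
  pi_2 = 1/8*pi_0 + 3/8*pi_1 + 1/4*pi_2
with normalization: pi_0 + pi_1 + pi_2 = 1.

Using the first 2 balance equations plus normalization, the linear system A*pi = b is:
  [-5/8, 1/4, 5/8] . pi = 0
  [1/2, -5/8, 1/8] . pi = 0
  [1, 1, 1] . pi = 1

Solving yields:
  pi_0 = 9/23
  pi_1 = 25/69
  pi_2 = 17/69

Verification (pi * P):
  9/23*3/8 + 25/69*1/4 + 17/69*5/8 = 9/23 = pi_0  (ok)
  9/23*1/2 + 25/69*3/8 + 17/69*1/8 = 25/69 = pi_1  (ok)
  9/23*1/8 + 25/69*3/8 + 17/69*1/4 = 17/69 = pi_2  (ok)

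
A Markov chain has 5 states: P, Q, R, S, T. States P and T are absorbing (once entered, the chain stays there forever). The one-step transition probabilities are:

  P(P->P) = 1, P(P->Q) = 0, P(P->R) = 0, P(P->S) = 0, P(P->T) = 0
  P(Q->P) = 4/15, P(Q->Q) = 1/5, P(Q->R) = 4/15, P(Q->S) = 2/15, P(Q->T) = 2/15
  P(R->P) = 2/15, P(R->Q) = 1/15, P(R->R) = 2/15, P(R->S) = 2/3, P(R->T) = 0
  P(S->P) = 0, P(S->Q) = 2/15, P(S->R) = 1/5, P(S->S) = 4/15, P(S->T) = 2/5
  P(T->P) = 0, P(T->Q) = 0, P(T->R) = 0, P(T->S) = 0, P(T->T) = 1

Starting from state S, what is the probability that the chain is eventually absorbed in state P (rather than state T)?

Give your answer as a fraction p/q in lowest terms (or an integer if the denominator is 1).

Answer: 102/587

Derivation:
Let a_i = P(absorbed in P | start in state i).
Boundary conditions: a_P = 1, a_T = 0.
For each transient state i, a_i = sum_j P(i->j) * a_j:
  a_Q = 4/15*a_P + 1/5*a_Q + 4/15*a_R + 2/15*a_S + 2/15*a_T
  a_R = 2/15*a_P + 1/15*a_Q + 2/15*a_R + 2/3*a_S + 0*a_T
  a_S = 0*a_P + 2/15*a_Q + 1/5*a_R + 4/15*a_S + 2/5*a_T

Substituting a_P = 1 and a_T = 0, rearrange to (I - Q) a = r where r[i] = P(i -> P):
  [4/5, -4/15, -2/15] . (a_Q, a_R, a_S) = 4/15
  [-1/15, 13/15, -2/3] . (a_Q, a_R, a_S) = 2/15
  [-2/15, -1/5, 11/15] . (a_Q, a_R, a_S) = 0

Solving yields:
  a_Q = 276/587
  a_R = 190/587
  a_S = 102/587

Starting state is S, so the absorption probability is a_S = 102/587.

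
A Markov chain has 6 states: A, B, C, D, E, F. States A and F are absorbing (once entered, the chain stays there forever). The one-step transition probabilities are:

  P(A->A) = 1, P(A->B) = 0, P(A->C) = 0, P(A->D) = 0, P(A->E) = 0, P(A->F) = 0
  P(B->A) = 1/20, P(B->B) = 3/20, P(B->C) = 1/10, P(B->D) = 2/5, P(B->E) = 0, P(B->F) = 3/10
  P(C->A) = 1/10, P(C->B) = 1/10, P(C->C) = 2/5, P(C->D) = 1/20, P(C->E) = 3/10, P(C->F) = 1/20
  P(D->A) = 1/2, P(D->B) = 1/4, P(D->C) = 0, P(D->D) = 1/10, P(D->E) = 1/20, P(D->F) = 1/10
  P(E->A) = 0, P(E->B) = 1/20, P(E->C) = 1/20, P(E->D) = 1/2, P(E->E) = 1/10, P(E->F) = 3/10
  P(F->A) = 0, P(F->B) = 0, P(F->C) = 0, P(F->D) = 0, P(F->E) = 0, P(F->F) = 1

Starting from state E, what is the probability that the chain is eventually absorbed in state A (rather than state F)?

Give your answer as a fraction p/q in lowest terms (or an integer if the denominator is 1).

Let a_i = P(absorbed in A | start in state i).
Boundary conditions: a_A = 1, a_F = 0.
For each transient state i, a_i = sum_j P(i->j) * a_j:
  a_B = 1/20*a_A + 3/20*a_B + 1/10*a_C + 2/5*a_D + 0*a_E + 3/10*a_F
  a_C = 1/10*a_A + 1/10*a_B + 2/5*a_C + 1/20*a_D + 3/10*a_E + 1/20*a_F
  a_D = 1/2*a_A + 1/4*a_B + 0*a_C + 1/10*a_D + 1/20*a_E + 1/10*a_F
  a_E = 0*a_A + 1/20*a_B + 1/20*a_C + 1/2*a_D + 1/10*a_E + 3/10*a_F

Substituting a_A = 1 and a_F = 0, rearrange to (I - Q) a = r where r[i] = P(i -> A):
  [17/20, -1/10, -2/5, 0] . (a_B, a_C, a_D, a_E) = 1/20
  [-1/10, 3/5, -1/20, -3/10] . (a_B, a_C, a_D, a_E) = 1/10
  [-1/4, 0, 9/10, -1/20] . (a_B, a_C, a_D, a_E) = 1/2
  [-1/20, -1/20, -1/2, 9/10] . (a_B, a_C, a_D, a_E) = 0

Solving yields:
  a_B = 23291/51437
  a_C = 26967/51437
  a_D = 36322/51437
  a_E = 22971/51437

Starting state is E, so the absorption probability is a_E = 22971/51437.

Answer: 22971/51437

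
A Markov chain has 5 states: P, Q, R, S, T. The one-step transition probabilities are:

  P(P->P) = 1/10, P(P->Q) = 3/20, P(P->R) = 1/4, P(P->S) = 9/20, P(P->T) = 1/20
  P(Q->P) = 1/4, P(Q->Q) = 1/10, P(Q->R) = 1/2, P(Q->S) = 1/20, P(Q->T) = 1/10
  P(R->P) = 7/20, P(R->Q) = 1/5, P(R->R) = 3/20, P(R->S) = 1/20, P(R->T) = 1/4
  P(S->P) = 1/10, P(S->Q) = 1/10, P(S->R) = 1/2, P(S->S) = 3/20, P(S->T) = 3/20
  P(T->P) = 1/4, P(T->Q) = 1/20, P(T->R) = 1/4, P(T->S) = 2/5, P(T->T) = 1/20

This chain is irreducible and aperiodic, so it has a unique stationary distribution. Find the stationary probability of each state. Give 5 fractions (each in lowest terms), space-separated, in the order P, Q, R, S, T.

The stationary distribution satisfies pi = pi * P, i.e.:
  pi_P = 1/10*pi_P + 1/4*pi_Q + 7/20*pi_R + 1/10*pi_S + 1/4*pi_T
  pi_Q = 3/20*pi_P + 1/10*pi_Q + 1/5*pi_R + 1/10*pi_S + 1/20*pi_T
  pi_R = 1/4*pi_P + 1/2*pi_Q + 3/20*pi_R + 1/2*pi_S + 1/4*pi_T
  pi_S = 9/20*pi_P + 1/20*pi_Q + 1/20*pi_R + 3/20*pi_S + 2/5*pi_T
  pi_T = 1/20*pi_P + 1/10*pi_Q + 1/4*pi_R + 3/20*pi_S + 1/20*pi_T
with normalization: pi_P + pi_Q + pi_R + pi_S + pi_T = 1.

Using the first 4 balance equations plus normalization, the linear system A*pi = b is:
  [-9/10, 1/4, 7/20, 1/10, 1/4] . pi = 0
  [3/20, -9/10, 1/5, 1/10, 1/20] . pi = 0
  [1/4, 1/2, -17/20, 1/2, 1/4] . pi = 0
  [9/20, 1/20, 1/20, -17/20, 2/5] . pi = 0
  [1, 1, 1, 1, 1] . pi = 1

Solving yields:
  pi_P = 54975/253297
  pi_Q = 34043/253297
  pi_R = 77150/253297
  pi_S = 52120/253297
  pi_T = 35009/253297

Verification (pi * P):
  54975/253297*1/10 + 34043/253297*1/4 + 77150/253297*7/20 + 52120/253297*1/10 + 35009/253297*1/4 = 54975/253297 = pi_P  (ok)
  54975/253297*3/20 + 34043/253297*1/10 + 77150/253297*1/5 + 52120/253297*1/10 + 35009/253297*1/20 = 34043/253297 = pi_Q  (ok)
  54975/253297*1/4 + 34043/253297*1/2 + 77150/253297*3/20 + 52120/253297*1/2 + 35009/253297*1/4 = 77150/253297 = pi_R  (ok)
  54975/253297*9/20 + 34043/253297*1/20 + 77150/253297*1/20 + 52120/253297*3/20 + 35009/253297*2/5 = 52120/253297 = pi_S  (ok)
  54975/253297*1/20 + 34043/253297*1/10 + 77150/253297*1/4 + 52120/253297*3/20 + 35009/253297*1/20 = 35009/253297 = pi_T  (ok)

Answer: 54975/253297 34043/253297 77150/253297 52120/253297 35009/253297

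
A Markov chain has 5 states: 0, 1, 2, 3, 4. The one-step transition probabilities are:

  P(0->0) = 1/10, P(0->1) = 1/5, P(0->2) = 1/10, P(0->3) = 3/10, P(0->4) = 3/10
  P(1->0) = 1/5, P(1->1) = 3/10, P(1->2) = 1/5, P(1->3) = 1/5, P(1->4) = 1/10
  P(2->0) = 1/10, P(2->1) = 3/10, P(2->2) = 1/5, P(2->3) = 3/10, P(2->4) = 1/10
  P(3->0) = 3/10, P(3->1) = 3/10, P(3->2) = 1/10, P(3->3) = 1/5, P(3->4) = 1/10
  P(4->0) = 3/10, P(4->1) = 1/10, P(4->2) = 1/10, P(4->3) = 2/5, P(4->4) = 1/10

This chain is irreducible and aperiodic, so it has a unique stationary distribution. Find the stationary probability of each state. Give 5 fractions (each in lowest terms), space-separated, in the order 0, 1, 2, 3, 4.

Answer: 1096/5323 1337/5323 740/5323 2797/10646 1503/10646

Derivation:
The stationary distribution satisfies pi = pi * P, i.e.:
  pi_0 = 1/10*pi_0 + 1/5*pi_1 + 1/10*pi_2 + 3/10*pi_3 + 3/10*pi_4
  pi_1 = 1/5*pi_0 + 3/10*pi_1 + 3/10*pi_2 + 3/10*pi_3 + 1/10*pi_4
  pi_2 = 1/10*pi_0 + 1/5*pi_1 + 1/5*pi_2 + 1/10*pi_3 + 1/10*pi_4
  pi_3 = 3/10*pi_0 + 1/5*pi_1 + 3/10*pi_2 + 1/5*pi_3 + 2/5*pi_4
  pi_4 = 3/10*pi_0 + 1/10*pi_1 + 1/10*pi_2 + 1/10*pi_3 + 1/10*pi_4
with normalization: pi_0 + pi_1 + pi_2 + pi_3 + pi_4 = 1.

Using the first 4 balance equations plus normalization, the linear system A*pi = b is:
  [-9/10, 1/5, 1/10, 3/10, 3/10] . pi = 0
  [1/5, -7/10, 3/10, 3/10, 1/10] . pi = 0
  [1/10, 1/5, -4/5, 1/10, 1/10] . pi = 0
  [3/10, 1/5, 3/10, -4/5, 2/5] . pi = 0
  [1, 1, 1, 1, 1] . pi = 1

Solving yields:
  pi_0 = 1096/5323
  pi_1 = 1337/5323
  pi_2 = 740/5323
  pi_3 = 2797/10646
  pi_4 = 1503/10646

Verification (pi * P):
  1096/5323*1/10 + 1337/5323*1/5 + 740/5323*1/10 + 2797/10646*3/10 + 1503/10646*3/10 = 1096/5323 = pi_0  (ok)
  1096/5323*1/5 + 1337/5323*3/10 + 740/5323*3/10 + 2797/10646*3/10 + 1503/10646*1/10 = 1337/5323 = pi_1  (ok)
  1096/5323*1/10 + 1337/5323*1/5 + 740/5323*1/5 + 2797/10646*1/10 + 1503/10646*1/10 = 740/5323 = pi_2  (ok)
  1096/5323*3/10 + 1337/5323*1/5 + 740/5323*3/10 + 2797/10646*1/5 + 1503/10646*2/5 = 2797/10646 = pi_3  (ok)
  1096/5323*3/10 + 1337/5323*1/10 + 740/5323*1/10 + 2797/10646*1/10 + 1503/10646*1/10 = 1503/10646 = pi_4  (ok)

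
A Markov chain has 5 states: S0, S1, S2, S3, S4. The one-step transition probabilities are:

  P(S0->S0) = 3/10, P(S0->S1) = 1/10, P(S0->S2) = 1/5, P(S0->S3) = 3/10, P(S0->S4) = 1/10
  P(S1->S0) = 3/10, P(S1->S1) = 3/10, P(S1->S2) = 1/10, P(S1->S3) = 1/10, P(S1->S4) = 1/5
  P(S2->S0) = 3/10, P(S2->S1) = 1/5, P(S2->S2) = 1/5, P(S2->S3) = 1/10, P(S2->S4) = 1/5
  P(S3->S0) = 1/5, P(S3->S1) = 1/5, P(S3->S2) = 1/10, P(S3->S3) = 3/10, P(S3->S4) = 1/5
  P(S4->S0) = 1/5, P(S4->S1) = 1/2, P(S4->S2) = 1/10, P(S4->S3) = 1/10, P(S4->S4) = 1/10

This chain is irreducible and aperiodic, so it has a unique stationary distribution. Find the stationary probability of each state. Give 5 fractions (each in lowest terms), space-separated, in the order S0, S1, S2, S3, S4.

The stationary distribution satisfies pi = pi * P, i.e.:
  pi_S0 = 3/10*pi_S0 + 3/10*pi_S1 + 3/10*pi_S2 + 1/5*pi_S3 + 1/5*pi_S4
  pi_S1 = 1/10*pi_S0 + 3/10*pi_S1 + 1/5*pi_S2 + 1/5*pi_S3 + 1/2*pi_S4
  pi_S2 = 1/5*pi_S0 + 1/10*pi_S1 + 1/5*pi_S2 + 1/10*pi_S3 + 1/10*pi_S4
  pi_S3 = 3/10*pi_S0 + 1/10*pi_S1 + 1/10*pi_S2 + 3/10*pi_S3 + 1/10*pi_S4
  pi_S4 = 1/10*pi_S0 + 1/5*pi_S1 + 1/5*pi_S2 + 1/5*pi_S3 + 1/10*pi_S4
with normalization: pi_S0 + pi_S1 + pi_S2 + pi_S3 + pi_S4 = 1.

Using the first 4 balance equations plus normalization, the linear system A*pi = b is:
  [-7/10, 3/10, 3/10, 1/5, 1/5] . pi = 0
  [1/10, -7/10, 1/5, 1/5, 1/2] . pi = 0
  [1/5, 1/10, -4/5, 1/10, 1/10] . pi = 0
  [3/10, 1/10, 1/10, -7/10, 1/10] . pi = 0
  [1, 1, 1, 1, 1] . pi = 1

Solving yields:
  pi_S0 = 79/298
  pi_S1 = 329/1341
  pi_S2 = 377/2682
  pi_S3 = 57/298
  pi_S4 = 47/298

Verification (pi * P):
  79/298*3/10 + 329/1341*3/10 + 377/2682*3/10 + 57/298*1/5 + 47/298*1/5 = 79/298 = pi_S0  (ok)
  79/298*1/10 + 329/1341*3/10 + 377/2682*1/5 + 57/298*1/5 + 47/298*1/2 = 329/1341 = pi_S1  (ok)
  79/298*1/5 + 329/1341*1/10 + 377/2682*1/5 + 57/298*1/10 + 47/298*1/10 = 377/2682 = pi_S2  (ok)
  79/298*3/10 + 329/1341*1/10 + 377/2682*1/10 + 57/298*3/10 + 47/298*1/10 = 57/298 = pi_S3  (ok)
  79/298*1/10 + 329/1341*1/5 + 377/2682*1/5 + 57/298*1/5 + 47/298*1/10 = 47/298 = pi_S4  (ok)

Answer: 79/298 329/1341 377/2682 57/298 47/298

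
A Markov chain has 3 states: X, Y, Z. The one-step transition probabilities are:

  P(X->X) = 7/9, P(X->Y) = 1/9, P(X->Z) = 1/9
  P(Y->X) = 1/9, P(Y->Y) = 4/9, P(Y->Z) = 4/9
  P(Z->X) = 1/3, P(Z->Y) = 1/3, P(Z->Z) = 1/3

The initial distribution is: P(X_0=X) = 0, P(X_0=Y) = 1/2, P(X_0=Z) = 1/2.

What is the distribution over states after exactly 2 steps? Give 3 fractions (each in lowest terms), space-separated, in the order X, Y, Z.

Answer: 28/81 53/162 53/162

Derivation:
Propagating the distribution step by step (d_{t+1} = d_t * P):
d_0 = (X=0, Y=1/2, Z=1/2)
  d_1[X] = 0*7/9 + 1/2*1/9 + 1/2*1/3 = 2/9
  d_1[Y] = 0*1/9 + 1/2*4/9 + 1/2*1/3 = 7/18
  d_1[Z] = 0*1/9 + 1/2*4/9 + 1/2*1/3 = 7/18
d_1 = (X=2/9, Y=7/18, Z=7/18)
  d_2[X] = 2/9*7/9 + 7/18*1/9 + 7/18*1/3 = 28/81
  d_2[Y] = 2/9*1/9 + 7/18*4/9 + 7/18*1/3 = 53/162
  d_2[Z] = 2/9*1/9 + 7/18*4/9 + 7/18*1/3 = 53/162
d_2 = (X=28/81, Y=53/162, Z=53/162)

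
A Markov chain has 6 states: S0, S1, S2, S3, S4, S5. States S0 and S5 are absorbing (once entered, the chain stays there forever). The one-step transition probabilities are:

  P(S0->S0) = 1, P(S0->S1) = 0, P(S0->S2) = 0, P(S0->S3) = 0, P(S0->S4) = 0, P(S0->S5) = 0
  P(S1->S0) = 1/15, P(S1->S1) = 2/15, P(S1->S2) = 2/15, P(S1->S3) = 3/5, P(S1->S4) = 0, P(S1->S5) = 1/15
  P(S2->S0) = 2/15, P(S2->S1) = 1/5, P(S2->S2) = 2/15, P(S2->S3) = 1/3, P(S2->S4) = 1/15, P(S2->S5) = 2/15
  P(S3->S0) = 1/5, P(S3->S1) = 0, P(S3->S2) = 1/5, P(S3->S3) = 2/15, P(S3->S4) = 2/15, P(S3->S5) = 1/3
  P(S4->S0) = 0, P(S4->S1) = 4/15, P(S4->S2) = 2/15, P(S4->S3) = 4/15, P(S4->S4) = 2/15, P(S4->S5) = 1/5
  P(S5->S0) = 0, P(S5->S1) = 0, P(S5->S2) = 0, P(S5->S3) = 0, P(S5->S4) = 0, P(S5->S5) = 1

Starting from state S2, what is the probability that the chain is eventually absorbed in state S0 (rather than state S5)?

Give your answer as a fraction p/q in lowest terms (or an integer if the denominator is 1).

Answer: 941/2285

Derivation:
Let a_i = P(absorbed in S0 | start in state i).
Boundary conditions: a_S0 = 1, a_S5 = 0.
For each transient state i, a_i = sum_j P(i->j) * a_j:
  a_S1 = 1/15*a_S0 + 2/15*a_S1 + 2/15*a_S2 + 3/5*a_S3 + 0*a_S4 + 1/15*a_S5
  a_S2 = 2/15*a_S0 + 1/5*a_S1 + 2/15*a_S2 + 1/3*a_S3 + 1/15*a_S4 + 2/15*a_S5
  a_S3 = 1/5*a_S0 + 0*a_S1 + 1/5*a_S2 + 2/15*a_S3 + 2/15*a_S4 + 1/3*a_S5
  a_S4 = 0*a_S0 + 4/15*a_S1 + 2/15*a_S2 + 4/15*a_S3 + 2/15*a_S4 + 1/5*a_S5

Substituting a_S0 = 1 and a_S5 = 0, rearrange to (I - Q) a = r where r[i] = P(i -> S0):
  [13/15, -2/15, -3/5, 0] . (a_S1, a_S2, a_S3, a_S4) = 1/15
  [-1/5, 13/15, -1/3, -1/15] . (a_S1, a_S2, a_S3, a_S4) = 2/15
  [0, -1/5, 13/15, -2/15] . (a_S1, a_S2, a_S3, a_S4) = 1/5
  [-4/15, -2/15, -4/15, 13/15] . (a_S1, a_S2, a_S3, a_S4) = 0

Solving yields:
  a_S1 = 909/2285
  a_S2 = 941/2285
  a_S3 = 170/457
  a_S4 = 686/2285

Starting state is S2, so the absorption probability is a_S2 = 941/2285.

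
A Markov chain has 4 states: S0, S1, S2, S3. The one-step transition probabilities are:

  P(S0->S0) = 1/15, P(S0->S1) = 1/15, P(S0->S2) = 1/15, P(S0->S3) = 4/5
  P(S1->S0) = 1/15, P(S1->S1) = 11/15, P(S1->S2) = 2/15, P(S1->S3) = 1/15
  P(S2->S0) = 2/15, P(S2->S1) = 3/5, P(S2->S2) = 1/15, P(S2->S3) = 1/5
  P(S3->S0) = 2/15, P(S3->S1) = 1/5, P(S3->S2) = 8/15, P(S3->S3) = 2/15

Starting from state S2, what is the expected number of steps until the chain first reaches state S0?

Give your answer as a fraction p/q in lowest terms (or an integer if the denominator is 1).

Let h_i = expected steps to first reach S0 from state i.
Boundary: h_S0 = 0.
First-step equations for the other states:
  h_S1 = 1 + 1/15*h_S0 + 11/15*h_S1 + 2/15*h_S2 + 1/15*h_S3
  h_S2 = 1 + 2/15*h_S0 + 3/5*h_S1 + 1/15*h_S2 + 1/5*h_S3
  h_S3 = 1 + 2/15*h_S0 + 1/5*h_S1 + 8/15*h_S2 + 2/15*h_S3

Substituting h_S0 = 0 and rearranging gives the linear system (I - Q) h = 1:
  [4/15, -2/15, -1/15] . (h_S1, h_S2, h_S3) = 1
  [-3/5, 14/15, -1/5] . (h_S1, h_S2, h_S3) = 1
  [-1/5, -8/15, 13/15] . (h_S1, h_S2, h_S3) = 1

Solving yields:
  h_S1 = 1590/133
  h_S2 = 210/19
  h_S3 = 75/7

Starting state is S2, so the expected hitting time is h_S2 = 210/19.

Answer: 210/19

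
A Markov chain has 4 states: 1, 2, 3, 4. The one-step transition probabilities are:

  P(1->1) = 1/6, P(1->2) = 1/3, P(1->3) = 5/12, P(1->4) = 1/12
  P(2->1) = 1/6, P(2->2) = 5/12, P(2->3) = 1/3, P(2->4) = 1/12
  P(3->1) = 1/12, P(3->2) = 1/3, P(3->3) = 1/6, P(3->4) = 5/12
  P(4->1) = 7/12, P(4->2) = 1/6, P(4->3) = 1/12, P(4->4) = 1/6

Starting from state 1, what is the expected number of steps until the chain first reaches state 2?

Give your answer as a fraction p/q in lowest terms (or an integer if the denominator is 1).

Answer: 362/109

Derivation:
Let h_i = expected steps to first reach 2 from state i.
Boundary: h_2 = 0.
First-step equations for the other states:
  h_1 = 1 + 1/6*h_1 + 1/3*h_2 + 5/12*h_3 + 1/12*h_4
  h_3 = 1 + 1/12*h_1 + 1/3*h_2 + 1/6*h_3 + 5/12*h_4
  h_4 = 1 + 7/12*h_1 + 1/6*h_2 + 1/12*h_3 + 1/6*h_4

Substituting h_2 = 0 and rearranging gives the linear system (I - Q) h = 1:
  [5/6, -5/12, -1/12] . (h_1, h_3, h_4) = 1
  [-1/12, 5/6, -5/12] . (h_1, h_3, h_4) = 1
  [-7/12, -1/12, 5/6] . (h_1, h_3, h_4) = 1

Solving yields:
  h_1 = 362/109
  h_3 = 378/109
  h_4 = 422/109

Starting state is 1, so the expected hitting time is h_1 = 362/109.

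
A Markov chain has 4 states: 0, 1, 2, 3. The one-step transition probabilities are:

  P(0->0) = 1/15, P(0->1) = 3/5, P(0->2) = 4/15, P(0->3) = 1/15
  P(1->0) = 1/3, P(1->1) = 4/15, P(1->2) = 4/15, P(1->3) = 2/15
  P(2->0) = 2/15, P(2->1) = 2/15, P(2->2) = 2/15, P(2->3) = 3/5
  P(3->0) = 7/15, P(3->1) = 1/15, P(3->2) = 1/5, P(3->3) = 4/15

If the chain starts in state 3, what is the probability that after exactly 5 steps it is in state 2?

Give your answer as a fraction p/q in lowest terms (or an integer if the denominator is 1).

Computing P^5 by repeated multiplication:
P^1 =
  0: [1/15, 3/5, 4/15, 1/15]
  1: [1/3, 4/15, 4/15, 2/15]
  2: [2/15, 2/15, 2/15, 3/5]
  3: [7/15, 1/15, 1/5, 4/15]
P^2 =
  0: [61/225, 6/25, 17/75, 59/225]
  1: [47/225, 71/225, 2/9, 19/75]
  2: [79/225, 13/75, 47/225, 4/15]
  3: [46/225, 77/225, 2/9, 52/225]
P^3 =
  0: [94/375, 926/3375, 739/3375, 32/125]
  1: [901/3375, 32/125, 743/3375, 289/1125]
  2: [788/3375, 1021/3375, 746/3375, 164/675]
  3: [179/675, 874/3375, 748/3375, 286/1125]
P^4 =
  0: [4334/16875, 2732/10125, 11158/50625, 2561/10125]
  1: [12776/50625, 13918/50625, 11147/50625, 12784/50625]
  2: [7/27, 4496/16875, 11188/50625, 12824/50625]
  3: [12767/50625, 103/375, 11146/50625, 1423/5625]
P^5 =
  0: [193253/759375, 206779/759375, 55793/253125, 63988/253125]
  1: [21572/84375, 68578/253125, 167422/759375, 192071/759375]
  2: [192709/759375, 207277/759375, 6692/30375, 192089/759375]
  3: [194233/759375, 205622/759375, 167401/759375, 192119/759375]

(P^5)[3 -> 2] = 167401/759375

Answer: 167401/759375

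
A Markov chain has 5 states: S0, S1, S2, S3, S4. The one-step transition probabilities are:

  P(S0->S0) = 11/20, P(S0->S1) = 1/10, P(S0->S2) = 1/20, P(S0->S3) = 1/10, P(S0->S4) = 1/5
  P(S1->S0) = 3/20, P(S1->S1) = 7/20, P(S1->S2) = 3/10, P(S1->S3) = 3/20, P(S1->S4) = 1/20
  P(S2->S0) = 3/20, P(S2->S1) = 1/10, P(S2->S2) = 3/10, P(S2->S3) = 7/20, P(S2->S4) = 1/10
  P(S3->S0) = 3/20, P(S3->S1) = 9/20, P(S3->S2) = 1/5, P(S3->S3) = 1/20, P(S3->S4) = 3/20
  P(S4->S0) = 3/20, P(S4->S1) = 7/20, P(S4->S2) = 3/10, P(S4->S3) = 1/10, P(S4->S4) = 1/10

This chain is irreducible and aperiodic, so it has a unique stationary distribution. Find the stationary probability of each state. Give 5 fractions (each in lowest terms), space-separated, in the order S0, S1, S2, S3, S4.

The stationary distribution satisfies pi = pi * P, i.e.:
  pi_S0 = 11/20*pi_S0 + 3/20*pi_S1 + 3/20*pi_S2 + 3/20*pi_S3 + 3/20*pi_S4
  pi_S1 = 1/10*pi_S0 + 7/20*pi_S1 + 1/10*pi_S2 + 9/20*pi_S3 + 7/20*pi_S4
  pi_S2 = 1/20*pi_S0 + 3/10*pi_S1 + 3/10*pi_S2 + 1/5*pi_S3 + 3/10*pi_S4
  pi_S3 = 1/10*pi_S0 + 3/20*pi_S1 + 7/20*pi_S2 + 1/20*pi_S3 + 1/10*pi_S4
  pi_S4 = 1/5*pi_S0 + 1/20*pi_S1 + 1/10*pi_S2 + 3/20*pi_S3 + 1/10*pi_S4
with normalization: pi_S0 + pi_S1 + pi_S2 + pi_S3 + pi_S4 = 1.

Using the first 4 balance equations plus normalization, the linear system A*pi = b is:
  [-9/20, 3/20, 3/20, 3/20, 3/20] . pi = 0
  [1/10, -13/20, 1/10, 9/20, 7/20] . pi = 0
  [1/20, 3/10, -7/10, 1/5, 3/10] . pi = 0
  [1/10, 3/20, 7/20, -19/20, 1/10] . pi = 0
  [1, 1, 1, 1, 1] . pi = 1

Solving yields:
  pi_S0 = 1/4
  pi_S1 = 1697/6840
  pi_S2 = 947/4275
  pi_S3 = 1093/6840
  pi_S4 = 1031/8550

Verification (pi * P):
  1/4*11/20 + 1697/6840*3/20 + 947/4275*3/20 + 1093/6840*3/20 + 1031/8550*3/20 = 1/4 = pi_S0  (ok)
  1/4*1/10 + 1697/6840*7/20 + 947/4275*1/10 + 1093/6840*9/20 + 1031/8550*7/20 = 1697/6840 = pi_S1  (ok)
  1/4*1/20 + 1697/6840*3/10 + 947/4275*3/10 + 1093/6840*1/5 + 1031/8550*3/10 = 947/4275 = pi_S2  (ok)
  1/4*1/10 + 1697/6840*3/20 + 947/4275*7/20 + 1093/6840*1/20 + 1031/8550*1/10 = 1093/6840 = pi_S3  (ok)
  1/4*1/5 + 1697/6840*1/20 + 947/4275*1/10 + 1093/6840*3/20 + 1031/8550*1/10 = 1031/8550 = pi_S4  (ok)

Answer: 1/4 1697/6840 947/4275 1093/6840 1031/8550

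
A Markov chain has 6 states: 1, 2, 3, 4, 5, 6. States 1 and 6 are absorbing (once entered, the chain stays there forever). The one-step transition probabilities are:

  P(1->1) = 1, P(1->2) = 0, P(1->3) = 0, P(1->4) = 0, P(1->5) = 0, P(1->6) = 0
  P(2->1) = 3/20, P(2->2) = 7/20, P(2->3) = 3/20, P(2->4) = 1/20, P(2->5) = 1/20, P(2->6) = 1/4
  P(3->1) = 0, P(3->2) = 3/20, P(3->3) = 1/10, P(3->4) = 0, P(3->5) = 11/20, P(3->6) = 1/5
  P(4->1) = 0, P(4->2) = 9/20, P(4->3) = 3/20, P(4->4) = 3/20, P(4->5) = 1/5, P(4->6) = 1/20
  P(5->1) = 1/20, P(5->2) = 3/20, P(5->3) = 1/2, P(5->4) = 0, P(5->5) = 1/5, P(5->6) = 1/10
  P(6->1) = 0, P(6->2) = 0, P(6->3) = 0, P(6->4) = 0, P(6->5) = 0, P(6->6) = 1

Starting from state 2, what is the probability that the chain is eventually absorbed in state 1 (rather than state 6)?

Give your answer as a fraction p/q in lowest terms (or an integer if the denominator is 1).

Let a_i = P(absorbed in 1 | start in state i).
Boundary conditions: a_1 = 1, a_6 = 0.
For each transient state i, a_i = sum_j P(i->j) * a_j:
  a_2 = 3/20*a_1 + 7/20*a_2 + 3/20*a_3 + 1/20*a_4 + 1/20*a_5 + 1/4*a_6
  a_3 = 0*a_1 + 3/20*a_2 + 1/10*a_3 + 0*a_4 + 11/20*a_5 + 1/5*a_6
  a_4 = 0*a_1 + 9/20*a_2 + 3/20*a_3 + 3/20*a_4 + 1/5*a_5 + 1/20*a_6
  a_5 = 1/20*a_1 + 3/20*a_2 + 1/2*a_3 + 0*a_4 + 1/5*a_5 + 1/10*a_6

Substituting a_1 = 1 and a_6 = 0, rearrange to (I - Q) a = r where r[i] = P(i -> 1):
  [13/20, -3/20, -1/20, -1/20] . (a_2, a_3, a_4, a_5) = 3/20
  [-3/20, 9/10, 0, -11/20] . (a_2, a_3, a_4, a_5) = 0
  [-9/20, -3/20, 17/20, -1/5] . (a_2, a_3, a_4, a_5) = 0
  [-3/20, -1/2, 0, 4/5] . (a_2, a_3, a_4, a_5) = 1/20

Solving yields:
  a_2 = 5025/15799
  a_3 = 3263/15799
  a_4 = 4170/15799
  a_5 = 567/2257

Starting state is 2, so the absorption probability is a_2 = 5025/15799.

Answer: 5025/15799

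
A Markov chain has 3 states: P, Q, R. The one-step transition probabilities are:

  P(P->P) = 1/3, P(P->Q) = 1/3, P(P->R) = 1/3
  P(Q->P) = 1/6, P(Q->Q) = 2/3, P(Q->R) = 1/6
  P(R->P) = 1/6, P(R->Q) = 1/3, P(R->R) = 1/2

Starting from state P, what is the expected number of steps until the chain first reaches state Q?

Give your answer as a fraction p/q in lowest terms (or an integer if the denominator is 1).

Let h_i = expected steps to first reach Q from state i.
Boundary: h_Q = 0.
First-step equations for the other states:
  h_P = 1 + 1/3*h_P + 1/3*h_Q + 1/3*h_R
  h_R = 1 + 1/6*h_P + 1/3*h_Q + 1/2*h_R

Substituting h_Q = 0 and rearranging gives the linear system (I - Q) h = 1:
  [2/3, -1/3] . (h_P, h_R) = 1
  [-1/6, 1/2] . (h_P, h_R) = 1

Solving yields:
  h_P = 3
  h_R = 3

Starting state is P, so the expected hitting time is h_P = 3.

Answer: 3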